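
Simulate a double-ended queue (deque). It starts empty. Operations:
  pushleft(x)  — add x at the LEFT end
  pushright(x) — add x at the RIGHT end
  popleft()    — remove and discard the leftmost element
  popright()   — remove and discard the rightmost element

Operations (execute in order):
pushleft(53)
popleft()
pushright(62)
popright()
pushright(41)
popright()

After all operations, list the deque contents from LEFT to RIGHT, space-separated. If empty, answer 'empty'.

Answer: empty

Derivation:
pushleft(53): [53]
popleft(): []
pushright(62): [62]
popright(): []
pushright(41): [41]
popright(): []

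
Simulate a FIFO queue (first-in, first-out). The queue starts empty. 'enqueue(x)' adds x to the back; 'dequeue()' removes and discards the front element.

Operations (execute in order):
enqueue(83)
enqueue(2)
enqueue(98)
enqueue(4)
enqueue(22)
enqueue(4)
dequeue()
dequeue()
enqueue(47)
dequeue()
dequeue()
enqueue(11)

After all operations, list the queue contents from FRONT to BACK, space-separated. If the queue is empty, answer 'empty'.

enqueue(83): [83]
enqueue(2): [83, 2]
enqueue(98): [83, 2, 98]
enqueue(4): [83, 2, 98, 4]
enqueue(22): [83, 2, 98, 4, 22]
enqueue(4): [83, 2, 98, 4, 22, 4]
dequeue(): [2, 98, 4, 22, 4]
dequeue(): [98, 4, 22, 4]
enqueue(47): [98, 4, 22, 4, 47]
dequeue(): [4, 22, 4, 47]
dequeue(): [22, 4, 47]
enqueue(11): [22, 4, 47, 11]

Answer: 22 4 47 11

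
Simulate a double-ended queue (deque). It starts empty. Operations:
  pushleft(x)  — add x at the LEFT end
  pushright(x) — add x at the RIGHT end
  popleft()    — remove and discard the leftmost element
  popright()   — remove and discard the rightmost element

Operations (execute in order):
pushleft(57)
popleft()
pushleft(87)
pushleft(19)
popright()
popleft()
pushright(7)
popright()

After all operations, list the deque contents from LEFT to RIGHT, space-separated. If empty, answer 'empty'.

pushleft(57): [57]
popleft(): []
pushleft(87): [87]
pushleft(19): [19, 87]
popright(): [19]
popleft(): []
pushright(7): [7]
popright(): []

Answer: empty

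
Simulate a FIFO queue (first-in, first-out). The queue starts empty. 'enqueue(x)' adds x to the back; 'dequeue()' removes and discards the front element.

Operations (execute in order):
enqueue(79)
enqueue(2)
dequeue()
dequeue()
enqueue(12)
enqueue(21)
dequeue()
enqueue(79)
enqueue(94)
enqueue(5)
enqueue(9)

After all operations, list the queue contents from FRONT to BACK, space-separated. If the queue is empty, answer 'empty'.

Answer: 21 79 94 5 9

Derivation:
enqueue(79): [79]
enqueue(2): [79, 2]
dequeue(): [2]
dequeue(): []
enqueue(12): [12]
enqueue(21): [12, 21]
dequeue(): [21]
enqueue(79): [21, 79]
enqueue(94): [21, 79, 94]
enqueue(5): [21, 79, 94, 5]
enqueue(9): [21, 79, 94, 5, 9]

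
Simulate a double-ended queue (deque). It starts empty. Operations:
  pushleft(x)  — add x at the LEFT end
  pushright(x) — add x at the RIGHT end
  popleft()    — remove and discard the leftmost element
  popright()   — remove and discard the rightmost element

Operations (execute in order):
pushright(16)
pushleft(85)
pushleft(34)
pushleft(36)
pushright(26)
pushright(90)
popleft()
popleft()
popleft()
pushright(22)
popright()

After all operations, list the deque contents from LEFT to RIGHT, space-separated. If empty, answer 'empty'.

Answer: 16 26 90

Derivation:
pushright(16): [16]
pushleft(85): [85, 16]
pushleft(34): [34, 85, 16]
pushleft(36): [36, 34, 85, 16]
pushright(26): [36, 34, 85, 16, 26]
pushright(90): [36, 34, 85, 16, 26, 90]
popleft(): [34, 85, 16, 26, 90]
popleft(): [85, 16, 26, 90]
popleft(): [16, 26, 90]
pushright(22): [16, 26, 90, 22]
popright(): [16, 26, 90]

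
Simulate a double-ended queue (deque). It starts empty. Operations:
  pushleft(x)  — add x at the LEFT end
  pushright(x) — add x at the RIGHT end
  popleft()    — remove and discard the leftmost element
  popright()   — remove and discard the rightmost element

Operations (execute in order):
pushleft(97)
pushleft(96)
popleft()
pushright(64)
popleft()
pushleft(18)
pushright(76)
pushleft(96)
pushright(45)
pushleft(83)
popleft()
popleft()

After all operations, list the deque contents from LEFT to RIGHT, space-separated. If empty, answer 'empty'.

Answer: 18 64 76 45

Derivation:
pushleft(97): [97]
pushleft(96): [96, 97]
popleft(): [97]
pushright(64): [97, 64]
popleft(): [64]
pushleft(18): [18, 64]
pushright(76): [18, 64, 76]
pushleft(96): [96, 18, 64, 76]
pushright(45): [96, 18, 64, 76, 45]
pushleft(83): [83, 96, 18, 64, 76, 45]
popleft(): [96, 18, 64, 76, 45]
popleft(): [18, 64, 76, 45]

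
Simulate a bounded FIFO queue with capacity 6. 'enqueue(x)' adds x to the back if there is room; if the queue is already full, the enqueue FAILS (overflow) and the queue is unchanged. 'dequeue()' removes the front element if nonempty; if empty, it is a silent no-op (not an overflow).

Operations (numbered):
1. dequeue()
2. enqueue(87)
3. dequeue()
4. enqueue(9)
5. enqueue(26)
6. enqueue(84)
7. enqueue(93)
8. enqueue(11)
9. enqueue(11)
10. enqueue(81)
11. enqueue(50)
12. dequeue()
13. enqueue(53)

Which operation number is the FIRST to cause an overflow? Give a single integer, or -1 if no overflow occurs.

1. dequeue(): empty, no-op, size=0
2. enqueue(87): size=1
3. dequeue(): size=0
4. enqueue(9): size=1
5. enqueue(26): size=2
6. enqueue(84): size=3
7. enqueue(93): size=4
8. enqueue(11): size=5
9. enqueue(11): size=6
10. enqueue(81): size=6=cap → OVERFLOW (fail)
11. enqueue(50): size=6=cap → OVERFLOW (fail)
12. dequeue(): size=5
13. enqueue(53): size=6

Answer: 10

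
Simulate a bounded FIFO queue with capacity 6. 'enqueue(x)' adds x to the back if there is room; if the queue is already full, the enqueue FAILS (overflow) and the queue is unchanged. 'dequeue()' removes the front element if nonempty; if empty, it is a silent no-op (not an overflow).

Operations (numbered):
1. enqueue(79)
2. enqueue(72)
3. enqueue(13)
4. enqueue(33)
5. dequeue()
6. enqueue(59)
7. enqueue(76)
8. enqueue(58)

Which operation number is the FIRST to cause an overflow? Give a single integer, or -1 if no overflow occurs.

1. enqueue(79): size=1
2. enqueue(72): size=2
3. enqueue(13): size=3
4. enqueue(33): size=4
5. dequeue(): size=3
6. enqueue(59): size=4
7. enqueue(76): size=5
8. enqueue(58): size=6

Answer: -1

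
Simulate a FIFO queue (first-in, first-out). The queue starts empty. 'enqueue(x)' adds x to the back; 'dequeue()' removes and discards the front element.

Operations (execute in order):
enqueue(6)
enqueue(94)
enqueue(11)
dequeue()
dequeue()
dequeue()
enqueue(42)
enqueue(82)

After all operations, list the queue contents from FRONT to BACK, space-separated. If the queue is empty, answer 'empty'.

enqueue(6): [6]
enqueue(94): [6, 94]
enqueue(11): [6, 94, 11]
dequeue(): [94, 11]
dequeue(): [11]
dequeue(): []
enqueue(42): [42]
enqueue(82): [42, 82]

Answer: 42 82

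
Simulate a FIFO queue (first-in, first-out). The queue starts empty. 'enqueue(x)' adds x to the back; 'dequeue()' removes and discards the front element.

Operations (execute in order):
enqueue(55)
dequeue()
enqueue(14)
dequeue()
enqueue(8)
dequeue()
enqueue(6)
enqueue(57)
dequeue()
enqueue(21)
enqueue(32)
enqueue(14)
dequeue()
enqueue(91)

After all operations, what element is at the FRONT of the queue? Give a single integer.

Answer: 21

Derivation:
enqueue(55): queue = [55]
dequeue(): queue = []
enqueue(14): queue = [14]
dequeue(): queue = []
enqueue(8): queue = [8]
dequeue(): queue = []
enqueue(6): queue = [6]
enqueue(57): queue = [6, 57]
dequeue(): queue = [57]
enqueue(21): queue = [57, 21]
enqueue(32): queue = [57, 21, 32]
enqueue(14): queue = [57, 21, 32, 14]
dequeue(): queue = [21, 32, 14]
enqueue(91): queue = [21, 32, 14, 91]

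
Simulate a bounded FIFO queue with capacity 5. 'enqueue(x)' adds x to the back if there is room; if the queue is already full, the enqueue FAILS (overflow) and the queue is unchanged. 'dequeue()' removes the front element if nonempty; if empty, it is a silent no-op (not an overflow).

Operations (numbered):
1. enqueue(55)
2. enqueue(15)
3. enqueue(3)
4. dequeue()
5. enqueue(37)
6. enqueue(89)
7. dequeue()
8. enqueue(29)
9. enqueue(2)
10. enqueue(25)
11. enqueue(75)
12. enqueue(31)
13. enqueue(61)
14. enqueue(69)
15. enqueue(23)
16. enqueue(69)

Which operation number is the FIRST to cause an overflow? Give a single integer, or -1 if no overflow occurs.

1. enqueue(55): size=1
2. enqueue(15): size=2
3. enqueue(3): size=3
4. dequeue(): size=2
5. enqueue(37): size=3
6. enqueue(89): size=4
7. dequeue(): size=3
8. enqueue(29): size=4
9. enqueue(2): size=5
10. enqueue(25): size=5=cap → OVERFLOW (fail)
11. enqueue(75): size=5=cap → OVERFLOW (fail)
12. enqueue(31): size=5=cap → OVERFLOW (fail)
13. enqueue(61): size=5=cap → OVERFLOW (fail)
14. enqueue(69): size=5=cap → OVERFLOW (fail)
15. enqueue(23): size=5=cap → OVERFLOW (fail)
16. enqueue(69): size=5=cap → OVERFLOW (fail)

Answer: 10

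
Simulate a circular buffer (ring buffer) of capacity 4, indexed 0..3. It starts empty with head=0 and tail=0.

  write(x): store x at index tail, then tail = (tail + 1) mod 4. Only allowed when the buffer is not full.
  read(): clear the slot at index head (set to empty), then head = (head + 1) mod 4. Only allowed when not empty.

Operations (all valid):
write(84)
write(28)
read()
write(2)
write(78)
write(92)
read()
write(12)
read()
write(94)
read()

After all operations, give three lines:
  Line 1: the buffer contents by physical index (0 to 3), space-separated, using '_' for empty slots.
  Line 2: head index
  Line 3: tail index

Answer: 92 12 94 _
0
3

Derivation:
write(84): buf=[84 _ _ _], head=0, tail=1, size=1
write(28): buf=[84 28 _ _], head=0, tail=2, size=2
read(): buf=[_ 28 _ _], head=1, tail=2, size=1
write(2): buf=[_ 28 2 _], head=1, tail=3, size=2
write(78): buf=[_ 28 2 78], head=1, tail=0, size=3
write(92): buf=[92 28 2 78], head=1, tail=1, size=4
read(): buf=[92 _ 2 78], head=2, tail=1, size=3
write(12): buf=[92 12 2 78], head=2, tail=2, size=4
read(): buf=[92 12 _ 78], head=3, tail=2, size=3
write(94): buf=[92 12 94 78], head=3, tail=3, size=4
read(): buf=[92 12 94 _], head=0, tail=3, size=3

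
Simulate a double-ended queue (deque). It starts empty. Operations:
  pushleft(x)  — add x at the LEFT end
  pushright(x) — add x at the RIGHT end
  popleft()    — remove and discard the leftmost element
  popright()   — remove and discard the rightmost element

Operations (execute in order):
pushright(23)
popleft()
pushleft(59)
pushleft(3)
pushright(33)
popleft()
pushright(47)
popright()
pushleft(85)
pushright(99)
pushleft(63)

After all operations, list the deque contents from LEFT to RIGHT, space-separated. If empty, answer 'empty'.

Answer: 63 85 59 33 99

Derivation:
pushright(23): [23]
popleft(): []
pushleft(59): [59]
pushleft(3): [3, 59]
pushright(33): [3, 59, 33]
popleft(): [59, 33]
pushright(47): [59, 33, 47]
popright(): [59, 33]
pushleft(85): [85, 59, 33]
pushright(99): [85, 59, 33, 99]
pushleft(63): [63, 85, 59, 33, 99]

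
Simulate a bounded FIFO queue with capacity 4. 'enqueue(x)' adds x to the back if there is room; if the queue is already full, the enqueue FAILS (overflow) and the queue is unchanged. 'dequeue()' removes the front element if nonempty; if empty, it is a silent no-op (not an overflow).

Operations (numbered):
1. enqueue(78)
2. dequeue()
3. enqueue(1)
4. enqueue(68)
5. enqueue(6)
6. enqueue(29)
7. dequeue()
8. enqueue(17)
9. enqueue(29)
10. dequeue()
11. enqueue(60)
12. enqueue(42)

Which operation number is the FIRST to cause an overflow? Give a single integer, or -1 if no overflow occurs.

Answer: 9

Derivation:
1. enqueue(78): size=1
2. dequeue(): size=0
3. enqueue(1): size=1
4. enqueue(68): size=2
5. enqueue(6): size=3
6. enqueue(29): size=4
7. dequeue(): size=3
8. enqueue(17): size=4
9. enqueue(29): size=4=cap → OVERFLOW (fail)
10. dequeue(): size=3
11. enqueue(60): size=4
12. enqueue(42): size=4=cap → OVERFLOW (fail)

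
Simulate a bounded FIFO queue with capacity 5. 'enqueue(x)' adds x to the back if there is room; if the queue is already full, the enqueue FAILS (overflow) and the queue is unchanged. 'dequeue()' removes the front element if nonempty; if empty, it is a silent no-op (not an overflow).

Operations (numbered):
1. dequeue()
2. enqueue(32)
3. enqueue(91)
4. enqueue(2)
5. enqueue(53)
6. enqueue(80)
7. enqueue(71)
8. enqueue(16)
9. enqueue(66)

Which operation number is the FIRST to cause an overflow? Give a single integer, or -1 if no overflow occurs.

Answer: 7

Derivation:
1. dequeue(): empty, no-op, size=0
2. enqueue(32): size=1
3. enqueue(91): size=2
4. enqueue(2): size=3
5. enqueue(53): size=4
6. enqueue(80): size=5
7. enqueue(71): size=5=cap → OVERFLOW (fail)
8. enqueue(16): size=5=cap → OVERFLOW (fail)
9. enqueue(66): size=5=cap → OVERFLOW (fail)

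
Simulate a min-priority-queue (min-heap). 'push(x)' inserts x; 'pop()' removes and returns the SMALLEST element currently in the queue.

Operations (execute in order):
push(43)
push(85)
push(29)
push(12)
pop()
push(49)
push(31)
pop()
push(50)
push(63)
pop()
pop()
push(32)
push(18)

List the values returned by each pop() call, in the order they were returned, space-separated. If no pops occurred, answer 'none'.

Answer: 12 29 31 43

Derivation:
push(43): heap contents = [43]
push(85): heap contents = [43, 85]
push(29): heap contents = [29, 43, 85]
push(12): heap contents = [12, 29, 43, 85]
pop() → 12: heap contents = [29, 43, 85]
push(49): heap contents = [29, 43, 49, 85]
push(31): heap contents = [29, 31, 43, 49, 85]
pop() → 29: heap contents = [31, 43, 49, 85]
push(50): heap contents = [31, 43, 49, 50, 85]
push(63): heap contents = [31, 43, 49, 50, 63, 85]
pop() → 31: heap contents = [43, 49, 50, 63, 85]
pop() → 43: heap contents = [49, 50, 63, 85]
push(32): heap contents = [32, 49, 50, 63, 85]
push(18): heap contents = [18, 32, 49, 50, 63, 85]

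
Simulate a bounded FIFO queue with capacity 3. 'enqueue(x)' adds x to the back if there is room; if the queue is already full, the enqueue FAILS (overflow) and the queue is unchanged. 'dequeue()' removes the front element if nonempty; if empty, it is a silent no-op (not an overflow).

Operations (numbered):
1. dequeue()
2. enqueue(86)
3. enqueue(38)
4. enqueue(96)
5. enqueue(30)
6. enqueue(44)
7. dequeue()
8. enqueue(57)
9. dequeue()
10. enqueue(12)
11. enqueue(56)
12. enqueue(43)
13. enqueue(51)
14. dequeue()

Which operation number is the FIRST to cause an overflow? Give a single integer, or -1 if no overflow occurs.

1. dequeue(): empty, no-op, size=0
2. enqueue(86): size=1
3. enqueue(38): size=2
4. enqueue(96): size=3
5. enqueue(30): size=3=cap → OVERFLOW (fail)
6. enqueue(44): size=3=cap → OVERFLOW (fail)
7. dequeue(): size=2
8. enqueue(57): size=3
9. dequeue(): size=2
10. enqueue(12): size=3
11. enqueue(56): size=3=cap → OVERFLOW (fail)
12. enqueue(43): size=3=cap → OVERFLOW (fail)
13. enqueue(51): size=3=cap → OVERFLOW (fail)
14. dequeue(): size=2

Answer: 5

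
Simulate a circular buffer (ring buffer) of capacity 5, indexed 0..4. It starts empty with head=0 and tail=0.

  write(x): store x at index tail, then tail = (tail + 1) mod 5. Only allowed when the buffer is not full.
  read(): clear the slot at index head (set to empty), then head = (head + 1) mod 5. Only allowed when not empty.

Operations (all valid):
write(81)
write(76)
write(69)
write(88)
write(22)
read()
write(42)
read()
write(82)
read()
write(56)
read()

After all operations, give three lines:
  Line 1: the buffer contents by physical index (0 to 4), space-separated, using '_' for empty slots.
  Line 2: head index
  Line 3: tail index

write(81): buf=[81 _ _ _ _], head=0, tail=1, size=1
write(76): buf=[81 76 _ _ _], head=0, tail=2, size=2
write(69): buf=[81 76 69 _ _], head=0, tail=3, size=3
write(88): buf=[81 76 69 88 _], head=0, tail=4, size=4
write(22): buf=[81 76 69 88 22], head=0, tail=0, size=5
read(): buf=[_ 76 69 88 22], head=1, tail=0, size=4
write(42): buf=[42 76 69 88 22], head=1, tail=1, size=5
read(): buf=[42 _ 69 88 22], head=2, tail=1, size=4
write(82): buf=[42 82 69 88 22], head=2, tail=2, size=5
read(): buf=[42 82 _ 88 22], head=3, tail=2, size=4
write(56): buf=[42 82 56 88 22], head=3, tail=3, size=5
read(): buf=[42 82 56 _ 22], head=4, tail=3, size=4

Answer: 42 82 56 _ 22
4
3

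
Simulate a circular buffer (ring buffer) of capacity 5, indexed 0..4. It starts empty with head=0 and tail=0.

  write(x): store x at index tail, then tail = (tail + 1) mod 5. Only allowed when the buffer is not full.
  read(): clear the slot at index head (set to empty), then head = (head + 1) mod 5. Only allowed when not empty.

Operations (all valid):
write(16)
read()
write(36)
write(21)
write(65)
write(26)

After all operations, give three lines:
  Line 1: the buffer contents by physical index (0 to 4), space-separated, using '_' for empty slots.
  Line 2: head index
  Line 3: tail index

write(16): buf=[16 _ _ _ _], head=0, tail=1, size=1
read(): buf=[_ _ _ _ _], head=1, tail=1, size=0
write(36): buf=[_ 36 _ _ _], head=1, tail=2, size=1
write(21): buf=[_ 36 21 _ _], head=1, tail=3, size=2
write(65): buf=[_ 36 21 65 _], head=1, tail=4, size=3
write(26): buf=[_ 36 21 65 26], head=1, tail=0, size=4

Answer: _ 36 21 65 26
1
0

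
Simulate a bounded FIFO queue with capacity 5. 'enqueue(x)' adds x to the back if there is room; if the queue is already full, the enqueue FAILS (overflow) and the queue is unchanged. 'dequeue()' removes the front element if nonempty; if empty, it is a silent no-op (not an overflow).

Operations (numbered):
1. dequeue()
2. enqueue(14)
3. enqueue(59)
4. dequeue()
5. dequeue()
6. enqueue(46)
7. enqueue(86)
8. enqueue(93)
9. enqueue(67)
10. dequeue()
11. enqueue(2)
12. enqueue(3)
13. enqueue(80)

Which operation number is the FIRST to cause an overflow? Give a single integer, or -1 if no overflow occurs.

Answer: 13

Derivation:
1. dequeue(): empty, no-op, size=0
2. enqueue(14): size=1
3. enqueue(59): size=2
4. dequeue(): size=1
5. dequeue(): size=0
6. enqueue(46): size=1
7. enqueue(86): size=2
8. enqueue(93): size=3
9. enqueue(67): size=4
10. dequeue(): size=3
11. enqueue(2): size=4
12. enqueue(3): size=5
13. enqueue(80): size=5=cap → OVERFLOW (fail)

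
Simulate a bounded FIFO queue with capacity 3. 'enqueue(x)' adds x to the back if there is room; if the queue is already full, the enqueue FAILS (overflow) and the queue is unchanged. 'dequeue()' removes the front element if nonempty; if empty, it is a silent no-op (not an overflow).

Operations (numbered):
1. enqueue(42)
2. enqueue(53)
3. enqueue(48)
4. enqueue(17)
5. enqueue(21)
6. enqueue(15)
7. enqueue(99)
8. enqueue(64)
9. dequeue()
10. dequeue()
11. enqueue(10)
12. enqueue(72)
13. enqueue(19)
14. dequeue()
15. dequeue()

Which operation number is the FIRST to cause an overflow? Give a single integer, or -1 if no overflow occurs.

Answer: 4

Derivation:
1. enqueue(42): size=1
2. enqueue(53): size=2
3. enqueue(48): size=3
4. enqueue(17): size=3=cap → OVERFLOW (fail)
5. enqueue(21): size=3=cap → OVERFLOW (fail)
6. enqueue(15): size=3=cap → OVERFLOW (fail)
7. enqueue(99): size=3=cap → OVERFLOW (fail)
8. enqueue(64): size=3=cap → OVERFLOW (fail)
9. dequeue(): size=2
10. dequeue(): size=1
11. enqueue(10): size=2
12. enqueue(72): size=3
13. enqueue(19): size=3=cap → OVERFLOW (fail)
14. dequeue(): size=2
15. dequeue(): size=1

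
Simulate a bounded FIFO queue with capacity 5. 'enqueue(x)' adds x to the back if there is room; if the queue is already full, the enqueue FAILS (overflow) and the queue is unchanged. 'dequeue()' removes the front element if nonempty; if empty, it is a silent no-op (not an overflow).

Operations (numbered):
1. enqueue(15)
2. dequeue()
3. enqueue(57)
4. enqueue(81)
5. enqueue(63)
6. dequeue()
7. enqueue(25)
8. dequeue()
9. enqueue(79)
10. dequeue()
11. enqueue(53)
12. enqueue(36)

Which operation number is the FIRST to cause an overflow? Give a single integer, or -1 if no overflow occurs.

Answer: -1

Derivation:
1. enqueue(15): size=1
2. dequeue(): size=0
3. enqueue(57): size=1
4. enqueue(81): size=2
5. enqueue(63): size=3
6. dequeue(): size=2
7. enqueue(25): size=3
8. dequeue(): size=2
9. enqueue(79): size=3
10. dequeue(): size=2
11. enqueue(53): size=3
12. enqueue(36): size=4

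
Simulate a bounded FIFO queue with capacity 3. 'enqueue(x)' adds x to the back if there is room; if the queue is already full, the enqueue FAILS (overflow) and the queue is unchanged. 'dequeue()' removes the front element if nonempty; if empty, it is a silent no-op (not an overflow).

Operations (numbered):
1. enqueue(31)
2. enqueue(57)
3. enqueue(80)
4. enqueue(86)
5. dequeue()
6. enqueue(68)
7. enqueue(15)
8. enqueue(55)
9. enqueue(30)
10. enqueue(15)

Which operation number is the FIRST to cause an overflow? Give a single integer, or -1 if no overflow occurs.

1. enqueue(31): size=1
2. enqueue(57): size=2
3. enqueue(80): size=3
4. enqueue(86): size=3=cap → OVERFLOW (fail)
5. dequeue(): size=2
6. enqueue(68): size=3
7. enqueue(15): size=3=cap → OVERFLOW (fail)
8. enqueue(55): size=3=cap → OVERFLOW (fail)
9. enqueue(30): size=3=cap → OVERFLOW (fail)
10. enqueue(15): size=3=cap → OVERFLOW (fail)

Answer: 4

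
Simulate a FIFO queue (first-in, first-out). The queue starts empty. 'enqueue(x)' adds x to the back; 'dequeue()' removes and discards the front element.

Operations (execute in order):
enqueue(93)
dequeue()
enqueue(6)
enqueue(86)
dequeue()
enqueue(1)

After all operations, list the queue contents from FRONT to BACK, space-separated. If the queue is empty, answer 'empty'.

enqueue(93): [93]
dequeue(): []
enqueue(6): [6]
enqueue(86): [6, 86]
dequeue(): [86]
enqueue(1): [86, 1]

Answer: 86 1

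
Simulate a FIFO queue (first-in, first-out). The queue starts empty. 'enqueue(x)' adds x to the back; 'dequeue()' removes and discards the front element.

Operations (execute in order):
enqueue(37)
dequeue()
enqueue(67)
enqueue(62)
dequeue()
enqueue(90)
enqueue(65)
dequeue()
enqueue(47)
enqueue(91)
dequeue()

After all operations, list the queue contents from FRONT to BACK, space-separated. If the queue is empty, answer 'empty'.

Answer: 65 47 91

Derivation:
enqueue(37): [37]
dequeue(): []
enqueue(67): [67]
enqueue(62): [67, 62]
dequeue(): [62]
enqueue(90): [62, 90]
enqueue(65): [62, 90, 65]
dequeue(): [90, 65]
enqueue(47): [90, 65, 47]
enqueue(91): [90, 65, 47, 91]
dequeue(): [65, 47, 91]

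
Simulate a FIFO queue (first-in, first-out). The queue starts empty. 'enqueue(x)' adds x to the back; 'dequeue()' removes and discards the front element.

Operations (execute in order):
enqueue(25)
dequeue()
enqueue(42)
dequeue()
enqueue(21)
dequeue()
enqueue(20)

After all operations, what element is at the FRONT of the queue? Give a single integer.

Answer: 20

Derivation:
enqueue(25): queue = [25]
dequeue(): queue = []
enqueue(42): queue = [42]
dequeue(): queue = []
enqueue(21): queue = [21]
dequeue(): queue = []
enqueue(20): queue = [20]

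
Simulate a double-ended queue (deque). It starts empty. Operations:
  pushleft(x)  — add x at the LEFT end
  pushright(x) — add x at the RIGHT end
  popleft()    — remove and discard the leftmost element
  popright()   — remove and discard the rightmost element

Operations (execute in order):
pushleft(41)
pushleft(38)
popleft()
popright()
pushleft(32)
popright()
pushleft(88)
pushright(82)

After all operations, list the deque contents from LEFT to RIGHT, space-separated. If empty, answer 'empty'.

pushleft(41): [41]
pushleft(38): [38, 41]
popleft(): [41]
popright(): []
pushleft(32): [32]
popright(): []
pushleft(88): [88]
pushright(82): [88, 82]

Answer: 88 82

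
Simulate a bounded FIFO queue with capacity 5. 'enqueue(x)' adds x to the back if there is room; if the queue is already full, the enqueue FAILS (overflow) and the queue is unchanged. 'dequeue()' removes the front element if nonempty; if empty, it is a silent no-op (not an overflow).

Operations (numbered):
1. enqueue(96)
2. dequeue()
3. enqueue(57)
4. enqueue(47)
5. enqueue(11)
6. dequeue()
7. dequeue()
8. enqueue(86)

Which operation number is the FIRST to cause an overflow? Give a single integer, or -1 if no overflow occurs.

Answer: -1

Derivation:
1. enqueue(96): size=1
2. dequeue(): size=0
3. enqueue(57): size=1
4. enqueue(47): size=2
5. enqueue(11): size=3
6. dequeue(): size=2
7. dequeue(): size=1
8. enqueue(86): size=2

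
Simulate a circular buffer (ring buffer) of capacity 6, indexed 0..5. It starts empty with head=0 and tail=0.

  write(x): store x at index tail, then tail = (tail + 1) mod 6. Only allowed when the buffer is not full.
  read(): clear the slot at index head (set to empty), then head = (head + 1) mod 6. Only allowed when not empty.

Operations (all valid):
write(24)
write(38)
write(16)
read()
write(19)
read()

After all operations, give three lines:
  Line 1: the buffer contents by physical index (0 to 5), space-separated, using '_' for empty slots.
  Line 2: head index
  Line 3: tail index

write(24): buf=[24 _ _ _ _ _], head=0, tail=1, size=1
write(38): buf=[24 38 _ _ _ _], head=0, tail=2, size=2
write(16): buf=[24 38 16 _ _ _], head=0, tail=3, size=3
read(): buf=[_ 38 16 _ _ _], head=1, tail=3, size=2
write(19): buf=[_ 38 16 19 _ _], head=1, tail=4, size=3
read(): buf=[_ _ 16 19 _ _], head=2, tail=4, size=2

Answer: _ _ 16 19 _ _
2
4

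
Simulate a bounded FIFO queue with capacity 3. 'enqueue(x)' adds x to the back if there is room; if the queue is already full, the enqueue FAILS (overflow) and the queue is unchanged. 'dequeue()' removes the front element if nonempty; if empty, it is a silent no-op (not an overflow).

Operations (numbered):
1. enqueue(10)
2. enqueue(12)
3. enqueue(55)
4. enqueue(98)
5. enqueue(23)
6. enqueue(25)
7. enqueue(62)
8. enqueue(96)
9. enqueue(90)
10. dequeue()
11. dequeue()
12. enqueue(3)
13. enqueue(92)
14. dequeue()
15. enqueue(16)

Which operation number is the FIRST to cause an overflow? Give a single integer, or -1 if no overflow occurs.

1. enqueue(10): size=1
2. enqueue(12): size=2
3. enqueue(55): size=3
4. enqueue(98): size=3=cap → OVERFLOW (fail)
5. enqueue(23): size=3=cap → OVERFLOW (fail)
6. enqueue(25): size=3=cap → OVERFLOW (fail)
7. enqueue(62): size=3=cap → OVERFLOW (fail)
8. enqueue(96): size=3=cap → OVERFLOW (fail)
9. enqueue(90): size=3=cap → OVERFLOW (fail)
10. dequeue(): size=2
11. dequeue(): size=1
12. enqueue(3): size=2
13. enqueue(92): size=3
14. dequeue(): size=2
15. enqueue(16): size=3

Answer: 4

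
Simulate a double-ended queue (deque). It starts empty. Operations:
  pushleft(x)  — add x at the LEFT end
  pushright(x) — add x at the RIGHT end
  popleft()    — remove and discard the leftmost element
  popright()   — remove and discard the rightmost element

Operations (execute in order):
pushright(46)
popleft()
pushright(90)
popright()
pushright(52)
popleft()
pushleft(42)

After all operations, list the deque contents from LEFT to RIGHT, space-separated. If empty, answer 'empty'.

Answer: 42

Derivation:
pushright(46): [46]
popleft(): []
pushright(90): [90]
popright(): []
pushright(52): [52]
popleft(): []
pushleft(42): [42]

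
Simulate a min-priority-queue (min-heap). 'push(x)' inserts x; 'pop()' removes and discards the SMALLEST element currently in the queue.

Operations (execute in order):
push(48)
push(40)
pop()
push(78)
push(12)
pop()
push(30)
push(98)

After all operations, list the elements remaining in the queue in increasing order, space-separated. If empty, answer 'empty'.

push(48): heap contents = [48]
push(40): heap contents = [40, 48]
pop() → 40: heap contents = [48]
push(78): heap contents = [48, 78]
push(12): heap contents = [12, 48, 78]
pop() → 12: heap contents = [48, 78]
push(30): heap contents = [30, 48, 78]
push(98): heap contents = [30, 48, 78, 98]

Answer: 30 48 78 98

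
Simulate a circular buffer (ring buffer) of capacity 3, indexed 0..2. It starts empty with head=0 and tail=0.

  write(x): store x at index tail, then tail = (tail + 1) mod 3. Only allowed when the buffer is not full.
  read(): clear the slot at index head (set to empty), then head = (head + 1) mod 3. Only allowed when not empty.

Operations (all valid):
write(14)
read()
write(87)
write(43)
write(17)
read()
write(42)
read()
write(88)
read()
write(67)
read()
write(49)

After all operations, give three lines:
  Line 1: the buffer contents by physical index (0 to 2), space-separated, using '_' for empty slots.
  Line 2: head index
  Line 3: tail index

write(14): buf=[14 _ _], head=0, tail=1, size=1
read(): buf=[_ _ _], head=1, tail=1, size=0
write(87): buf=[_ 87 _], head=1, tail=2, size=1
write(43): buf=[_ 87 43], head=1, tail=0, size=2
write(17): buf=[17 87 43], head=1, tail=1, size=3
read(): buf=[17 _ 43], head=2, tail=1, size=2
write(42): buf=[17 42 43], head=2, tail=2, size=3
read(): buf=[17 42 _], head=0, tail=2, size=2
write(88): buf=[17 42 88], head=0, tail=0, size=3
read(): buf=[_ 42 88], head=1, tail=0, size=2
write(67): buf=[67 42 88], head=1, tail=1, size=3
read(): buf=[67 _ 88], head=2, tail=1, size=2
write(49): buf=[67 49 88], head=2, tail=2, size=3

Answer: 67 49 88
2
2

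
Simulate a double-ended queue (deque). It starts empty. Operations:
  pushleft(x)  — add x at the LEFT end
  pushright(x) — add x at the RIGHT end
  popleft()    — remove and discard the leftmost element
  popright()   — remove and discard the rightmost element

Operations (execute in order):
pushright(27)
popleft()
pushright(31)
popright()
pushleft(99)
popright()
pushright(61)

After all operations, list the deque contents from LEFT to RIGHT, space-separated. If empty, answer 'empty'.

Answer: 61

Derivation:
pushright(27): [27]
popleft(): []
pushright(31): [31]
popright(): []
pushleft(99): [99]
popright(): []
pushright(61): [61]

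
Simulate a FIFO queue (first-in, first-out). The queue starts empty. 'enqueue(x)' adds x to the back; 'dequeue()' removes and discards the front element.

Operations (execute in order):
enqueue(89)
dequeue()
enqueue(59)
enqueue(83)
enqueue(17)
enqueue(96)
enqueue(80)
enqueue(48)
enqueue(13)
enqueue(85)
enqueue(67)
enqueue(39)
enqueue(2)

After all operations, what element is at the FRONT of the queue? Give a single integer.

Answer: 59

Derivation:
enqueue(89): queue = [89]
dequeue(): queue = []
enqueue(59): queue = [59]
enqueue(83): queue = [59, 83]
enqueue(17): queue = [59, 83, 17]
enqueue(96): queue = [59, 83, 17, 96]
enqueue(80): queue = [59, 83, 17, 96, 80]
enqueue(48): queue = [59, 83, 17, 96, 80, 48]
enqueue(13): queue = [59, 83, 17, 96, 80, 48, 13]
enqueue(85): queue = [59, 83, 17, 96, 80, 48, 13, 85]
enqueue(67): queue = [59, 83, 17, 96, 80, 48, 13, 85, 67]
enqueue(39): queue = [59, 83, 17, 96, 80, 48, 13, 85, 67, 39]
enqueue(2): queue = [59, 83, 17, 96, 80, 48, 13, 85, 67, 39, 2]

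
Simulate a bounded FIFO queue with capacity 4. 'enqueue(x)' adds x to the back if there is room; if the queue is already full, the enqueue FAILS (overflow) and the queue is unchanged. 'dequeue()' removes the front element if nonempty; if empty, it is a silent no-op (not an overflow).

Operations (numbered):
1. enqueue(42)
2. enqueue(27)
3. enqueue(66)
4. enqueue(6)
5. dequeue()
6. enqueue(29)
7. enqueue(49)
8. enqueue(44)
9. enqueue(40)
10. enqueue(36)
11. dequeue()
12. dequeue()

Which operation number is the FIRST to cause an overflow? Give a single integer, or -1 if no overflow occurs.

1. enqueue(42): size=1
2. enqueue(27): size=2
3. enqueue(66): size=3
4. enqueue(6): size=4
5. dequeue(): size=3
6. enqueue(29): size=4
7. enqueue(49): size=4=cap → OVERFLOW (fail)
8. enqueue(44): size=4=cap → OVERFLOW (fail)
9. enqueue(40): size=4=cap → OVERFLOW (fail)
10. enqueue(36): size=4=cap → OVERFLOW (fail)
11. dequeue(): size=3
12. dequeue(): size=2

Answer: 7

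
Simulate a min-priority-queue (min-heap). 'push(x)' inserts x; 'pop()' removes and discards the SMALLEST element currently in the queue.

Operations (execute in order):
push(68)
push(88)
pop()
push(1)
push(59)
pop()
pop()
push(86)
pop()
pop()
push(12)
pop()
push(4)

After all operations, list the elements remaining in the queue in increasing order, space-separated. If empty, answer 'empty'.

push(68): heap contents = [68]
push(88): heap contents = [68, 88]
pop() → 68: heap contents = [88]
push(1): heap contents = [1, 88]
push(59): heap contents = [1, 59, 88]
pop() → 1: heap contents = [59, 88]
pop() → 59: heap contents = [88]
push(86): heap contents = [86, 88]
pop() → 86: heap contents = [88]
pop() → 88: heap contents = []
push(12): heap contents = [12]
pop() → 12: heap contents = []
push(4): heap contents = [4]

Answer: 4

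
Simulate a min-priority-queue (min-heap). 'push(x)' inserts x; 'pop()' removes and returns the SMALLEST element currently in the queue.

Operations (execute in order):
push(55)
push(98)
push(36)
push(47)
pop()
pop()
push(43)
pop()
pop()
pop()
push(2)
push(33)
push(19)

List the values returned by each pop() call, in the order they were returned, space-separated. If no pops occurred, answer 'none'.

Answer: 36 47 43 55 98

Derivation:
push(55): heap contents = [55]
push(98): heap contents = [55, 98]
push(36): heap contents = [36, 55, 98]
push(47): heap contents = [36, 47, 55, 98]
pop() → 36: heap contents = [47, 55, 98]
pop() → 47: heap contents = [55, 98]
push(43): heap contents = [43, 55, 98]
pop() → 43: heap contents = [55, 98]
pop() → 55: heap contents = [98]
pop() → 98: heap contents = []
push(2): heap contents = [2]
push(33): heap contents = [2, 33]
push(19): heap contents = [2, 19, 33]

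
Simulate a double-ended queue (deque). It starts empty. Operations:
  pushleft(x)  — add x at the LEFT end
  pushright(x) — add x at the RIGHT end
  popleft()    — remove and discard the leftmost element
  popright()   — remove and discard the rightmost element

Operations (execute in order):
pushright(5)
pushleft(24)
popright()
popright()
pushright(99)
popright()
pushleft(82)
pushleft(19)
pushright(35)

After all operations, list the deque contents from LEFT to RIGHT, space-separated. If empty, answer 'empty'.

pushright(5): [5]
pushleft(24): [24, 5]
popright(): [24]
popright(): []
pushright(99): [99]
popright(): []
pushleft(82): [82]
pushleft(19): [19, 82]
pushright(35): [19, 82, 35]

Answer: 19 82 35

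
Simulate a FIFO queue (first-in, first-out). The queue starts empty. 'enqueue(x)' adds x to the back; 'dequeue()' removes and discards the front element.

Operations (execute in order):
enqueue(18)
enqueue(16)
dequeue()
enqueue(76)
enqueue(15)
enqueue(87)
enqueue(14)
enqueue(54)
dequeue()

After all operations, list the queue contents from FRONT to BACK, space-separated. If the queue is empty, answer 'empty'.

Answer: 76 15 87 14 54

Derivation:
enqueue(18): [18]
enqueue(16): [18, 16]
dequeue(): [16]
enqueue(76): [16, 76]
enqueue(15): [16, 76, 15]
enqueue(87): [16, 76, 15, 87]
enqueue(14): [16, 76, 15, 87, 14]
enqueue(54): [16, 76, 15, 87, 14, 54]
dequeue(): [76, 15, 87, 14, 54]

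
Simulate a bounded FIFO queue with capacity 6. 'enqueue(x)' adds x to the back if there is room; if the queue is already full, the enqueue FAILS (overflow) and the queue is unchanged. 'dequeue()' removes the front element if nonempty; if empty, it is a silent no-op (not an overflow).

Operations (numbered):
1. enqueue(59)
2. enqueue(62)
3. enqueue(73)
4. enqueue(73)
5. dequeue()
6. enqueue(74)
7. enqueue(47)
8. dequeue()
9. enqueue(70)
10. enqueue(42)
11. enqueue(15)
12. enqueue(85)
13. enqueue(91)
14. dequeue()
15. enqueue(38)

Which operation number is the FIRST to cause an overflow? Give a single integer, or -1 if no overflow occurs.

Answer: 11

Derivation:
1. enqueue(59): size=1
2. enqueue(62): size=2
3. enqueue(73): size=3
4. enqueue(73): size=4
5. dequeue(): size=3
6. enqueue(74): size=4
7. enqueue(47): size=5
8. dequeue(): size=4
9. enqueue(70): size=5
10. enqueue(42): size=6
11. enqueue(15): size=6=cap → OVERFLOW (fail)
12. enqueue(85): size=6=cap → OVERFLOW (fail)
13. enqueue(91): size=6=cap → OVERFLOW (fail)
14. dequeue(): size=5
15. enqueue(38): size=6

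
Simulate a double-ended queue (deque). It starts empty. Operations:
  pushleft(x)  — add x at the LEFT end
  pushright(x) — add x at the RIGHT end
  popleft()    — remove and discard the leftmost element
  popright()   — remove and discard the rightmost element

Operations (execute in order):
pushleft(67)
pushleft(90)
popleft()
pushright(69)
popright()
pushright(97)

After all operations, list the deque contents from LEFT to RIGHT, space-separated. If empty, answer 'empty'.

Answer: 67 97

Derivation:
pushleft(67): [67]
pushleft(90): [90, 67]
popleft(): [67]
pushright(69): [67, 69]
popright(): [67]
pushright(97): [67, 97]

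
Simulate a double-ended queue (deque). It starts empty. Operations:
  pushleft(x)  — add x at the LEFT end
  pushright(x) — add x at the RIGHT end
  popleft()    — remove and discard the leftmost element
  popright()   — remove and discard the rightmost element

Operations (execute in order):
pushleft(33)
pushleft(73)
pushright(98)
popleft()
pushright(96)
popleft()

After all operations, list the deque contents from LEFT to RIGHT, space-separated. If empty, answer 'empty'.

Answer: 98 96

Derivation:
pushleft(33): [33]
pushleft(73): [73, 33]
pushright(98): [73, 33, 98]
popleft(): [33, 98]
pushright(96): [33, 98, 96]
popleft(): [98, 96]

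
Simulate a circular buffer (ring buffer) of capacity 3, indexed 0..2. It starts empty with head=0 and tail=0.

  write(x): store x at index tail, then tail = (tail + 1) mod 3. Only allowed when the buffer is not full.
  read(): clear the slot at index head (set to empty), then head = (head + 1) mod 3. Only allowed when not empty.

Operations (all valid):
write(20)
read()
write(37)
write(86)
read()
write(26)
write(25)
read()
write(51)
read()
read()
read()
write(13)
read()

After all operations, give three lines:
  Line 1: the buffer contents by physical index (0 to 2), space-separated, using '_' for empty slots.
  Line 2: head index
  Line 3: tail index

Answer: _ _ _
1
1

Derivation:
write(20): buf=[20 _ _], head=0, tail=1, size=1
read(): buf=[_ _ _], head=1, tail=1, size=0
write(37): buf=[_ 37 _], head=1, tail=2, size=1
write(86): buf=[_ 37 86], head=1, tail=0, size=2
read(): buf=[_ _ 86], head=2, tail=0, size=1
write(26): buf=[26 _ 86], head=2, tail=1, size=2
write(25): buf=[26 25 86], head=2, tail=2, size=3
read(): buf=[26 25 _], head=0, tail=2, size=2
write(51): buf=[26 25 51], head=0, tail=0, size=3
read(): buf=[_ 25 51], head=1, tail=0, size=2
read(): buf=[_ _ 51], head=2, tail=0, size=1
read(): buf=[_ _ _], head=0, tail=0, size=0
write(13): buf=[13 _ _], head=0, tail=1, size=1
read(): buf=[_ _ _], head=1, tail=1, size=0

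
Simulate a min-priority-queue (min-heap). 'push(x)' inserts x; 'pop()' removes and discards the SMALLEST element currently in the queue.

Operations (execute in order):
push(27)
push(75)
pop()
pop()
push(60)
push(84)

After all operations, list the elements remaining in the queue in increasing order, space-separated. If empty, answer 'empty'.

push(27): heap contents = [27]
push(75): heap contents = [27, 75]
pop() → 27: heap contents = [75]
pop() → 75: heap contents = []
push(60): heap contents = [60]
push(84): heap contents = [60, 84]

Answer: 60 84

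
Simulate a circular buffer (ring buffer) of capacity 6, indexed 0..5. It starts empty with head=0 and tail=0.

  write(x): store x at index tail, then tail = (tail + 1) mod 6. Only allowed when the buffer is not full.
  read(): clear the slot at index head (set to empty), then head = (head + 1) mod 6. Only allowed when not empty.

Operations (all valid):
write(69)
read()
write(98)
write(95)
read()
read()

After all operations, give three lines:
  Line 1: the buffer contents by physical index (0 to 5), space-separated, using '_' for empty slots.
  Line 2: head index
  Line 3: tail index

write(69): buf=[69 _ _ _ _ _], head=0, tail=1, size=1
read(): buf=[_ _ _ _ _ _], head=1, tail=1, size=0
write(98): buf=[_ 98 _ _ _ _], head=1, tail=2, size=1
write(95): buf=[_ 98 95 _ _ _], head=1, tail=3, size=2
read(): buf=[_ _ 95 _ _ _], head=2, tail=3, size=1
read(): buf=[_ _ _ _ _ _], head=3, tail=3, size=0

Answer: _ _ _ _ _ _
3
3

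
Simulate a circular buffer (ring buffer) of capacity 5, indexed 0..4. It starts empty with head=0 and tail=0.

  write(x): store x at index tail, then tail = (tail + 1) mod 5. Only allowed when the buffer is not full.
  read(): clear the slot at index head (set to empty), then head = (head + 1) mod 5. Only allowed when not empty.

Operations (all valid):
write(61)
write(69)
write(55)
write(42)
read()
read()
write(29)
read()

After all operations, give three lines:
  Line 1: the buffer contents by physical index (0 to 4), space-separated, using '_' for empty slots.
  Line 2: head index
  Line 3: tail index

Answer: _ _ _ 42 29
3
0

Derivation:
write(61): buf=[61 _ _ _ _], head=0, tail=1, size=1
write(69): buf=[61 69 _ _ _], head=0, tail=2, size=2
write(55): buf=[61 69 55 _ _], head=0, tail=3, size=3
write(42): buf=[61 69 55 42 _], head=0, tail=4, size=4
read(): buf=[_ 69 55 42 _], head=1, tail=4, size=3
read(): buf=[_ _ 55 42 _], head=2, tail=4, size=2
write(29): buf=[_ _ 55 42 29], head=2, tail=0, size=3
read(): buf=[_ _ _ 42 29], head=3, tail=0, size=2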